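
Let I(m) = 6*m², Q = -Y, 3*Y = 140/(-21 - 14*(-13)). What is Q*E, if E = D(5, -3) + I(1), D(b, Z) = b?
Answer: -220/69 ≈ -3.1884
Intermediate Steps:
Y = 20/69 (Y = (140/(-21 - 14*(-13)))/3 = (140/(-21 + 182))/3 = (140/161)/3 = (140*(1/161))/3 = (⅓)*(20/23) = 20/69 ≈ 0.28986)
Q = -20/69 (Q = -1*20/69 = -20/69 ≈ -0.28986)
E = 11 (E = 5 + 6*1² = 5 + 6*1 = 5 + 6 = 11)
Q*E = -20/69*11 = -220/69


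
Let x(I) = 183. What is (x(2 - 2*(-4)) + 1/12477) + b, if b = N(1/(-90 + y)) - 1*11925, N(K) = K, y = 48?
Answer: -2051073221/174678 ≈ -11742.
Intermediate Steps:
b = -500851/42 (b = 1/(-90 + 48) - 1*11925 = 1/(-42) - 11925 = -1/42 - 11925 = -500851/42 ≈ -11925.)
(x(2 - 2*(-4)) + 1/12477) + b = (183 + 1/12477) - 500851/42 = 2283292/12477 - 500851/42 = -2051073221/174678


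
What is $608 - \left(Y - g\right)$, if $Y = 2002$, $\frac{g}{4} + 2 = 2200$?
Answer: $7398$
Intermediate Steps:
$g = 8792$ ($g = -8 + 4 \cdot 2200 = -8 + 8800 = 8792$)
$608 - \left(Y - g\right) = 608 - \left(2002 - 8792\right) = 608 - -6790 = 608 + 6790 = 7398$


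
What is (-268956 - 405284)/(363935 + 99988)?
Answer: -674240/463923 ≈ -1.4533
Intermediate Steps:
(-268956 - 405284)/(363935 + 99988) = -674240/463923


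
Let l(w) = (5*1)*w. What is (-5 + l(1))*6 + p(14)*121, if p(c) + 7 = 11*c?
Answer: 17787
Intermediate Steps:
p(c) = -7 + 11*c
l(w) = 5*w
(-5 + l(1))*6 + p(14)*121 = (-5 + 5*1)*6 + (-7 + 11*14)*121 = (-5 + 5)*6 + (-7 + 154)*121 = 0*6 + 147*121 = 0 + 17787 = 17787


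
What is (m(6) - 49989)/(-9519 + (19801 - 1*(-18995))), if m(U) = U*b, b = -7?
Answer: -5559/3253 ≈ -1.7089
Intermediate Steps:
m(U) = -7*U (m(U) = U*(-7) = -7*U)
(m(6) - 49989)/(-9519 + (19801 - 1*(-18995))) = (-7*6 - 49989)/(-9519 + (19801 - 1*(-18995))) = (-42 - 49989)/(-9519 + (19801 + 18995)) = -50031/(-9519 + 38796) = -50031/29277 = -50031*1/29277 = -5559/3253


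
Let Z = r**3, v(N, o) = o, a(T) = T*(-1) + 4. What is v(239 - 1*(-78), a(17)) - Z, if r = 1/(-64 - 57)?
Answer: -23030292/1771561 ≈ -13.000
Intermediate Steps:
r = -1/121 (r = 1/(-121) = -1/121 ≈ -0.0082645)
a(T) = 4 - T (a(T) = -T + 4 = 4 - T)
Z = -1/1771561 (Z = (-1/121)**3 = -1/1771561 ≈ -5.6447e-7)
v(239 - 1*(-78), a(17)) - Z = (4 - 1*17) - 1*(-1/1771561) = (4 - 17) + 1/1771561 = -13 + 1/1771561 = -23030292/1771561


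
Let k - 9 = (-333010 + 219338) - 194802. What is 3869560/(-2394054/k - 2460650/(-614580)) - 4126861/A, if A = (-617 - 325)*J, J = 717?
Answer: 49547760357395429560777/150641779387311198 ≈ 3.2891e+5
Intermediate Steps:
k = -308465 (k = 9 + ((-333010 + 219338) - 194802) = 9 + (-113672 - 194802) = 9 - 308474 = -308465)
A = -675414 (A = (-617 - 325)*717 = -942*717 = -675414)
3869560/(-2394054/k - 2460650/(-614580)) - 4126861/A = 3869560/(-2394054/(-308465) - 2460650/(-614580)) - 4126861/(-675414) = 3869560/(-2394054*(-1/308465) - 2460650*(-1/614580)) - 4126861*(-1/675414) = 3869560/(2394054/308465 + 246065/61458) + 4126861/675414 = 3869560/(223036210957/18957641970) + 4126861/675414 = 3869560*(18957641970/223036210957) + 4126861/675414 = 73357733061433200/223036210957 + 4126861/675414 = 49547760357395429560777/150641779387311198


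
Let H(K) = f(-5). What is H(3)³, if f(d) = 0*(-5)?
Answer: 0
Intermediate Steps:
f(d) = 0
H(K) = 0
H(3)³ = 0³ = 0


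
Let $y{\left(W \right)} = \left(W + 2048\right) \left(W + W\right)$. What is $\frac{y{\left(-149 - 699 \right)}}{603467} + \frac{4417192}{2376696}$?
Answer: $- \frac{271427761817}{179282200629} \approx -1.514$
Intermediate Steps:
$y{\left(W \right)} = 2 W \left(2048 + W\right)$ ($y{\left(W \right)} = \left(2048 + W\right) 2 W = 2 W \left(2048 + W\right)$)
$\frac{y{\left(-149 - 699 \right)}}{603467} + \frac{4417192}{2376696} = \frac{2 \left(-149 - 699\right) \left(2048 - 848\right)}{603467} + \frac{4417192}{2376696} = 2 \left(-848\right) \left(2048 - 848\right) \frac{1}{603467} + 4417192 \cdot \frac{1}{2376696} = 2 \left(-848\right) 1200 \cdot \frac{1}{603467} + \frac{552149}{297087} = \left(-2035200\right) \frac{1}{603467} + \frac{552149}{297087} = - \frac{2035200}{603467} + \frac{552149}{297087} = - \frac{271427761817}{179282200629}$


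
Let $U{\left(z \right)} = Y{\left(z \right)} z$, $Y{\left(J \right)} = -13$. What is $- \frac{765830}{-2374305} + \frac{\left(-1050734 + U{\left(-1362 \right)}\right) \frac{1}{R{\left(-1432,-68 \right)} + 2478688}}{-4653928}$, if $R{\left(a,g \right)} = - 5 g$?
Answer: $\frac{441777498866677613}{1369643698041286056} \approx 0.32255$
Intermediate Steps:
$U{\left(z \right)} = - 13 z$
$- \frac{765830}{-2374305} + \frac{\left(-1050734 + U{\left(-1362 \right)}\right) \frac{1}{R{\left(-1432,-68 \right)} + 2478688}}{-4653928} = - \frac{765830}{-2374305} + \frac{\left(-1050734 - -17706\right) \frac{1}{\left(-5\right) \left(-68\right) + 2478688}}{-4653928} = \left(-765830\right) \left(- \frac{1}{2374305}\right) + \frac{-1050734 + 17706}{340 + 2478688} \left(- \frac{1}{4653928}\right) = \frac{153166}{474861} + - \frac{1033028}{2479028} \left(- \frac{1}{4653928}\right) = \frac{153166}{474861} + \left(-1033028\right) \frac{1}{2479028} \left(- \frac{1}{4653928}\right) = \frac{153166}{474861} - - \frac{258257}{2884304455496} = \frac{153166}{474861} + \frac{258257}{2884304455496} = \frac{441777498866677613}{1369643698041286056}$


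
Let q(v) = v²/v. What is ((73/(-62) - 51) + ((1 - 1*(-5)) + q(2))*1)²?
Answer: 7502121/3844 ≈ 1951.6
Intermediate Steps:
q(v) = v
((73/(-62) - 51) + ((1 - 1*(-5)) + q(2))*1)² = ((73/(-62) - 51) + ((1 - 1*(-5)) + 2)*1)² = ((73*(-1/62) - 51) + ((1 + 5) + 2)*1)² = ((-73/62 - 51) + (6 + 2)*1)² = (-3235/62 + 8*1)² = (-3235/62 + 8)² = (-2739/62)² = 7502121/3844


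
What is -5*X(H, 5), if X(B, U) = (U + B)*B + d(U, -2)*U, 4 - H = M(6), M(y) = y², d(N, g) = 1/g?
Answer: -8615/2 ≈ -4307.5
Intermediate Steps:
H = -32 (H = 4 - 1*6² = 4 - 1*36 = 4 - 36 = -32)
X(B, U) = -U/2 + B*(B + U) (X(B, U) = (U + B)*B + U/(-2) = (B + U)*B - U/2 = B*(B + U) - U/2 = -U/2 + B*(B + U))
-5*X(H, 5) = -5*((-32)² - ½*5 - 32*5) = -5*(1024 - 5/2 - 160) = -5*1723/2 = -8615/2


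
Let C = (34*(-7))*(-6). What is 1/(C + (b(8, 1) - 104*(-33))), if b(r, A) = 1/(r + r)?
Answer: 16/77761 ≈ 0.00020576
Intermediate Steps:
b(r, A) = 1/(2*r)
C = 1428 (C = -238*(-6) = 1428)
1/(C + (b(8, 1) - 104*(-33))) = 1/(1428 + ((½)/8 - 104*(-33))) = 1/(1428 + ((½)*(⅛) + 3432)) = 1/(1428 + (1/16 + 3432)) = 1/(1428 + 54913/16) = 1/(77761/16) = 16/77761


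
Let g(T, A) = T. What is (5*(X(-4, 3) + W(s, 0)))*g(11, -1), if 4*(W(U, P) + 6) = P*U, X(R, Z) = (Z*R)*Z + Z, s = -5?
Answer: -2145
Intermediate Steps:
X(R, Z) = Z + R*Z² (X(R, Z) = (R*Z)*Z + Z = R*Z² + Z = Z + R*Z²)
W(U, P) = -6 + P*U/4 (W(U, P) = -6 + (P*U)/4 = -6 + P*U/4)
(5*(X(-4, 3) + W(s, 0)))*g(11, -1) = (5*(3*(1 - 4*3) + (-6 + (¼)*0*(-5))))*11 = (5*(3*(1 - 12) + (-6 + 0)))*11 = (5*(3*(-11) - 6))*11 = (5*(-33 - 6))*11 = (5*(-39))*11 = -195*11 = -2145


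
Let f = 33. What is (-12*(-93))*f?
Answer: 36828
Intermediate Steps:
(-12*(-93))*f = -12*(-93)*33 = 1116*33 = 36828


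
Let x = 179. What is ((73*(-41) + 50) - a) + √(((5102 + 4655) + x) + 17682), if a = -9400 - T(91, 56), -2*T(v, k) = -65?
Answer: 12979/2 + √27618 ≈ 6655.7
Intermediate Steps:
T(v, k) = 65/2 (T(v, k) = -½*(-65) = 65/2)
a = -18865/2 (a = -9400 - 1*65/2 = -9400 - 65/2 = -18865/2 ≈ -9432.5)
((73*(-41) + 50) - a) + √(((5102 + 4655) + x) + 17682) = ((73*(-41) + 50) - 1*(-18865/2)) + √(((5102 + 4655) + 179) + 17682) = ((-2993 + 50) + 18865/2) + √((9757 + 179) + 17682) = (-2943 + 18865/2) + √(9936 + 17682) = 12979/2 + √27618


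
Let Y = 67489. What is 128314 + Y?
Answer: 195803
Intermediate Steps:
128314 + Y = 128314 + 67489 = 195803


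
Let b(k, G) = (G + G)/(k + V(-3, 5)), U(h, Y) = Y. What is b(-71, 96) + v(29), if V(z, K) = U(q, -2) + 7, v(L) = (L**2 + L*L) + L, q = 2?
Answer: 18789/11 ≈ 1708.1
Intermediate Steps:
v(L) = L + 2*L**2 (v(L) = (L**2 + L**2) + L = 2*L**2 + L = L + 2*L**2)
V(z, K) = 5 (V(z, K) = -2 + 7 = 5)
b(k, G) = 2*G/(5 + k) (b(k, G) = (G + G)/(k + 5) = (2*G)/(5 + k) = 2*G/(5 + k))
b(-71, 96) + v(29) = 2*96/(5 - 71) + 29*(1 + 2*29) = 2*96/(-66) + 29*(1 + 58) = 2*96*(-1/66) + 29*59 = -32/11 + 1711 = 18789/11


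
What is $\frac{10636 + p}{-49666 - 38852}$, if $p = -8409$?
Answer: $- \frac{2227}{88518} \approx -0.025159$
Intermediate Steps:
$\frac{10636 + p}{-49666 - 38852} = \frac{10636 - 8409}{-49666 - 38852} = \frac{2227}{-88518} = 2227 \left(- \frac{1}{88518}\right) = - \frac{2227}{88518}$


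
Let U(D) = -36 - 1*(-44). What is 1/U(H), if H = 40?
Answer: 1/8 ≈ 0.12500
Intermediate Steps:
U(D) = 8 (U(D) = -36 + 44 = 8)
1/U(H) = 1/8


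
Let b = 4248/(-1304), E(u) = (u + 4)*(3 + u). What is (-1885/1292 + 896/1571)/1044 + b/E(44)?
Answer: -4657506373/2029245879186 ≈ -0.0022952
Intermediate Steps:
E(u) = (3 + u)*(4 + u) (E(u) = (4 + u)*(3 + u) = (3 + u)*(4 + u))
b = -531/163 (b = 4248*(-1/1304) = -531/163 ≈ -3.2577)
(-1885/1292 + 896/1571)/1044 + b/E(44) = (-1885/1292 + 896/1571)/1044 - 531/(163*(12 + 44**2 + 7*44)) = (-1885*1/1292 + 896*(1/1571))*(1/1044) - 531/(163*(12 + 1936 + 308)) = (-1885/1292 + 896/1571)*(1/1044) - 531/163/2256 = -1803703/2029732*1/1044 - 531/163*1/2256 = -1803703/2119040208 - 177/122576 = -4657506373/2029245879186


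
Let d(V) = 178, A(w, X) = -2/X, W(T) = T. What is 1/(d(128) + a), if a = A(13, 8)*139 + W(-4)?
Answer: 4/557 ≈ 0.0071813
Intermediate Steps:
a = -155/4 (a = -2/8*139 - 4 = -2*⅛*139 - 4 = -¼*139 - 4 = -139/4 - 4 = -155/4 ≈ -38.750)
1/(d(128) + a) = 1/(178 - 155/4) = 1/(557/4) = 4/557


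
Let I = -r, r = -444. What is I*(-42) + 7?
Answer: -18641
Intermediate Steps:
I = 444 (I = -1*(-444) = 444)
I*(-42) + 7 = 444*(-42) + 7 = -18648 + 7 = -18641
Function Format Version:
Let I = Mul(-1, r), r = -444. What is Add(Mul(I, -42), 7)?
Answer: -18641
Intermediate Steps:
I = 444 (I = Mul(-1, -444) = 444)
Add(Mul(I, -42), 7) = Add(Mul(444, -42), 7) = Add(-18648, 7) = -18641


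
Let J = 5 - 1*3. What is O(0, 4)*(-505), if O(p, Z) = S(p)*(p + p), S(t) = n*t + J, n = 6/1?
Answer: 0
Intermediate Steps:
n = 6 (n = 6*1 = 6)
J = 2 (J = 5 - 3 = 2)
S(t) = 2 + 6*t (S(t) = 6*t + 2 = 2 + 6*t)
O(p, Z) = 2*p*(2 + 6*p) (O(p, Z) = (2 + 6*p)*(p + p) = (2 + 6*p)*(2*p) = 2*p*(2 + 6*p))
O(0, 4)*(-505) = (4*0*(1 + 3*0))*(-505) = (4*0*(1 + 0))*(-505) = (4*0*1)*(-505) = 0*(-505) = 0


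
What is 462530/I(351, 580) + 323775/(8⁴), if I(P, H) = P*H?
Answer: 3390431869/41693184 ≈ 81.319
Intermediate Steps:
I(P, H) = H*P
462530/I(351, 580) + 323775/(8⁴) = 462530/((580*351)) + 323775/(8⁴) = 462530/203580 + 323775/4096 = 462530*(1/203580) + 323775*(1/4096) = 46253/20358 + 323775/4096 = 3390431869/41693184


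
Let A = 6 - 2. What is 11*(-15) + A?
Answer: -161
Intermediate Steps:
A = 4
11*(-15) + A = 11*(-15) + 4 = -165 + 4 = -161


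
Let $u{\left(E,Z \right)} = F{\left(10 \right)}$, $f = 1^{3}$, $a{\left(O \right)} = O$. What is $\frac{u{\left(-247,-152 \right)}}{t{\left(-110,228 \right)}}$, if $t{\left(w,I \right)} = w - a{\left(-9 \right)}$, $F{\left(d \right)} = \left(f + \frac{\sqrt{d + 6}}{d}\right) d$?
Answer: $- \frac{14}{101} \approx -0.13861$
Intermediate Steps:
$f = 1$
$F{\left(d \right)} = d \left(1 + \frac{\sqrt{6 + d}}{d}\right)$ ($F{\left(d \right)} = \left(1 + \frac{\sqrt{d + 6}}{d}\right) d = \left(1 + \frac{\sqrt{6 + d}}{d}\right) d = d \left(1 + \frac{\sqrt{6 + d}}{d}\right)$)
$u{\left(E,Z \right)} = 14$ ($u{\left(E,Z \right)} = 10 + \sqrt{6 + 10} = 10 + \sqrt{16} = 10 + 4 = 14$)
$t{\left(w,I \right)} = 9 + w$ ($t{\left(w,I \right)} = w - -9 = w + 9 = 9 + w$)
$\frac{u{\left(-247,-152 \right)}}{t{\left(-110,228 \right)}} = \frac{14}{9 - 110} = \frac{14}{-101} = 14 \left(- \frac{1}{101}\right) = - \frac{14}{101}$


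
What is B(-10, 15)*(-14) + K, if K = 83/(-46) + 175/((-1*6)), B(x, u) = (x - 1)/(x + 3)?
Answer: -3655/69 ≈ -52.971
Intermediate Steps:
B(x, u) = (-1 + x)/(3 + x)
K = -2137/69 (K = 83*(-1/46) + 175/(-6) = -83/46 + 175*(-1/6) = -83/46 - 175/6 = -2137/69 ≈ -30.971)
B(-10, 15)*(-14) + K = ((-1 - 10)/(3 - 10))*(-14) - 2137/69 = (-11/(-7))*(-14) - 2137/69 = -1/7*(-11)*(-14) - 2137/69 = (11/7)*(-14) - 2137/69 = -22 - 2137/69 = -3655/69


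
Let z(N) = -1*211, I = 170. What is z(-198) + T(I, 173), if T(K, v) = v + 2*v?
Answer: 308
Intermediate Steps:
z(N) = -211
T(K, v) = 3*v
z(-198) + T(I, 173) = -211 + 3*173 = -211 + 519 = 308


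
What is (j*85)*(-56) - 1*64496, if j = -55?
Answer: 197304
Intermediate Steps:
(j*85)*(-56) - 1*64496 = -55*85*(-56) - 1*64496 = -4675*(-56) - 64496 = 261800 - 64496 = 197304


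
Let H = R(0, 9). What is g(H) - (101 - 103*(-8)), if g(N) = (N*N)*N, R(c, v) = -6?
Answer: -1141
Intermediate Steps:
H = -6
g(N) = N**3 (g(N) = N**2*N = N**3)
g(H) - (101 - 103*(-8)) = (-6)**3 - (101 - 103*(-8)) = -216 - (101 + 824) = -216 - 1*925 = -216 - 925 = -1141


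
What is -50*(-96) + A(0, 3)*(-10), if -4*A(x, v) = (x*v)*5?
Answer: 4800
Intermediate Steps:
A(x, v) = -5*v*x/4 (A(x, v) = -x*v*5/4 = -v*x*5/4 = -5*v*x/4)
-50*(-96) + A(0, 3)*(-10) = -50*(-96) - 5/4*3*0*(-10) = 4800 + 0*(-10) = 4800 + 0 = 4800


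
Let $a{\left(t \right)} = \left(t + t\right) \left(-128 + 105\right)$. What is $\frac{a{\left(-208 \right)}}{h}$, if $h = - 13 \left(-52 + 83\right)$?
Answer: $- \frac{736}{31} \approx -23.742$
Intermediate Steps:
$a{\left(t \right)} = - 46 t$ ($a{\left(t \right)} = 2 t \left(-23\right) = - 46 t$)
$h = -403$ ($h = \left(-13\right) 31 = -403$)
$\frac{a{\left(-208 \right)}}{h} = \frac{\left(-46\right) \left(-208\right)}{-403} = 9568 \left(- \frac{1}{403}\right) = - \frac{736}{31}$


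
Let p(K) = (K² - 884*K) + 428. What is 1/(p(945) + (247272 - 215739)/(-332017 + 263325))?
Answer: 68692/3989118983 ≈ 1.7220e-5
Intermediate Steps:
p(K) = 428 + K² - 884*K
1/(p(945) + (247272 - 215739)/(-332017 + 263325)) = 1/((428 + 945² - 884*945) + (247272 - 215739)/(-332017 + 263325)) = 1/((428 + 893025 - 835380) + 31533/(-68692)) = 1/(58073 + 31533*(-1/68692)) = 1/(58073 - 31533/68692) = 1/(3989118983/68692) = 68692/3989118983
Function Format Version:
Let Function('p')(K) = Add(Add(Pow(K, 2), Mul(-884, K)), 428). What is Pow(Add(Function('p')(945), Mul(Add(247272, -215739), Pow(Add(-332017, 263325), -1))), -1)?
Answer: Rational(68692, 3989118983) ≈ 1.7220e-5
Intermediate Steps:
Function('p')(K) = Add(428, Pow(K, 2), Mul(-884, K))
Pow(Add(Function('p')(945), Mul(Add(247272, -215739), Pow(Add(-332017, 263325), -1))), -1) = Pow(Add(Add(428, Pow(945, 2), Mul(-884, 945)), Mul(Add(247272, -215739), Pow(Add(-332017, 263325), -1))), -1) = Pow(Add(Add(428, 893025, -835380), Mul(31533, Pow(-68692, -1))), -1) = Pow(Add(58073, Mul(31533, Rational(-1, 68692))), -1) = Pow(Add(58073, Rational(-31533, 68692)), -1) = Pow(Rational(3989118983, 68692), -1) = Rational(68692, 3989118983)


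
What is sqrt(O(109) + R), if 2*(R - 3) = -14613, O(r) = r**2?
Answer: sqrt(18310)/2 ≈ 67.657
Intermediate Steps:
R = -14607/2 (R = 3 + (1/2)*(-14613) = 3 - 14613/2 = -14607/2 ≈ -7303.5)
sqrt(O(109) + R) = sqrt(109**2 - 14607/2) = sqrt(11881 - 14607/2) = sqrt(9155/2) = sqrt(18310)/2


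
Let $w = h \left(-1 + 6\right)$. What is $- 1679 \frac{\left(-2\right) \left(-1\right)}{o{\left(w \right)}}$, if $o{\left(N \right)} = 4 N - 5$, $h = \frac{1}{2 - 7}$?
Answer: $\frac{3358}{9} \approx 373.11$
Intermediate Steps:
$h = - \frac{1}{5}$ ($h = \frac{1}{2 - 7} = \frac{1}{-5} = - \frac{1}{5} \approx -0.2$)
$w = -1$ ($w = - \frac{-1 + 6}{5} = \left(- \frac{1}{5}\right) 5 = -1$)
$o{\left(N \right)} = -5 + 4 N$
$- 1679 \frac{\left(-2\right) \left(-1\right)}{o{\left(w \right)}} = - 1679 \frac{\left(-2\right) \left(-1\right)}{-5 + 4 \left(-1\right)} = - 1679 \frac{2}{-5 - 4} = - 1679 \frac{2}{-9} = - 1679 \cdot 2 \left(- \frac{1}{9}\right) = \left(-1679\right) \left(- \frac{2}{9}\right) = \frac{3358}{9}$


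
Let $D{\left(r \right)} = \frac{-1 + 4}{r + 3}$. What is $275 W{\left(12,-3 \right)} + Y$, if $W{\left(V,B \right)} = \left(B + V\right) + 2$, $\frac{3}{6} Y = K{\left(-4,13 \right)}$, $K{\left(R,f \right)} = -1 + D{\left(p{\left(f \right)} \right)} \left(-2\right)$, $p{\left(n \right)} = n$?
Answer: $\frac{12089}{4} \approx 3022.3$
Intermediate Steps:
$D{\left(r \right)} = \frac{3}{3 + r}$
$K{\left(R,f \right)} = -1 - \frac{6}{3 + f}$ ($K{\left(R,f \right)} = -1 + \frac{3}{3 + f} \left(-2\right) = -1 - \frac{6}{3 + f}$)
$Y = - \frac{11}{4}$ ($Y = 2 \frac{-9 - 13}{3 + 13} = 2 \frac{-9 - 13}{16} = 2 \cdot \frac{1}{16} \left(-22\right) = 2 \left(- \frac{11}{8}\right) = - \frac{11}{4} \approx -2.75$)
$W{\left(V,B \right)} = 2 + B + V$
$275 W{\left(12,-3 \right)} + Y = 275 \left(2 - 3 + 12\right) - \frac{11}{4} = 275 \cdot 11 - \frac{11}{4} = 3025 - \frac{11}{4} = \frac{12089}{4}$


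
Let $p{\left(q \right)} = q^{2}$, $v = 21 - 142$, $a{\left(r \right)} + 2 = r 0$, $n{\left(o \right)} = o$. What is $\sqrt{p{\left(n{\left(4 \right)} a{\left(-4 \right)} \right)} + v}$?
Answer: $i \sqrt{57} \approx 7.5498 i$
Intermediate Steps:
$a{\left(r \right)} = -2$ ($a{\left(r \right)} = -2 + r 0 = -2 + 0 = -2$)
$v = -121$
$\sqrt{p{\left(n{\left(4 \right)} a{\left(-4 \right)} \right)} + v} = \sqrt{\left(4 \left(-2\right)\right)^{2} - 121} = \sqrt{\left(-8\right)^{2} - 121} = \sqrt{64 - 121} = \sqrt{-57} = i \sqrt{57}$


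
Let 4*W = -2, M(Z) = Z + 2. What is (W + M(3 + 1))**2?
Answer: 121/4 ≈ 30.250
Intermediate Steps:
M(Z) = 2 + Z
W = -1/2 (W = (1/4)*(-2) = -1/2 ≈ -0.50000)
(W + M(3 + 1))**2 = (-1/2 + (2 + (3 + 1)))**2 = (-1/2 + (2 + 4))**2 = (-1/2 + 6)**2 = (11/2)**2 = 121/4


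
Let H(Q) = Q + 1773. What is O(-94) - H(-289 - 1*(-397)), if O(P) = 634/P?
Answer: -88724/47 ≈ -1887.7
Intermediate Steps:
H(Q) = 1773 + Q
O(-94) - H(-289 - 1*(-397)) = 634/(-94) - (1773 + (-289 - 1*(-397))) = 634*(-1/94) - (1773 + (-289 + 397)) = -317/47 - (1773 + 108) = -317/47 - 1*1881 = -317/47 - 1881 = -88724/47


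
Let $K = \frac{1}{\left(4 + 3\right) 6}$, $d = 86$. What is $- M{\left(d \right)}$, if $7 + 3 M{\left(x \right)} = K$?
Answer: $\frac{293}{126} \approx 2.3254$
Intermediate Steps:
$K = \frac{1}{42}$ ($K = \frac{1}{7 \cdot 6} = \frac{1}{42} \approx 0.02381$)
$M{\left(x \right)} = - \frac{293}{126}$ ($M{\left(x \right)} = - \frac{7}{3} + \frac{1}{3} \cdot \frac{1}{42} = - \frac{7}{3} + \frac{1}{126} = - \frac{293}{126}$)
$- M{\left(d \right)} = \left(-1\right) \left(- \frac{293}{126}\right) = \frac{293}{126}$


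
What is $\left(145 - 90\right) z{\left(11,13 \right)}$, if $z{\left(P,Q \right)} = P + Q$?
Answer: $1320$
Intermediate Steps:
$\left(145 - 90\right) z{\left(11,13 \right)} = \left(145 - 90\right) \left(11 + 13\right) = 55 \cdot 24 = 1320$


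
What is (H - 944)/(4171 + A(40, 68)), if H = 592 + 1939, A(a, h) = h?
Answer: 529/1413 ≈ 0.37438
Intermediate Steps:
H = 2531
(H - 944)/(4171 + A(40, 68)) = (2531 - 944)/(4171 + 68) = 1587/4239 = 1587*(1/4239) = 529/1413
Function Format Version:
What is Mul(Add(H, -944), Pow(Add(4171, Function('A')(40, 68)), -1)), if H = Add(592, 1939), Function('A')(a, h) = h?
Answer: Rational(529, 1413) ≈ 0.37438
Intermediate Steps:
H = 2531
Mul(Add(H, -944), Pow(Add(4171, Function('A')(40, 68)), -1)) = Mul(Add(2531, -944), Pow(Add(4171, 68), -1)) = Mul(1587, Pow(4239, -1)) = Mul(1587, Rational(1, 4239)) = Rational(529, 1413)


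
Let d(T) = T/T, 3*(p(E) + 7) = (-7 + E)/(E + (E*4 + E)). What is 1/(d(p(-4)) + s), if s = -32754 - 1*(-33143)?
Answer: 1/390 ≈ 0.0025641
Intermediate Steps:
s = 389 (s = -32754 + 33143 = 389)
p(E) = -7 + (-7 + E)/(18*E) (p(E) = -7 + ((-7 + E)/(E + (E*4 + E)))/3 = -7 + ((-7 + E)/(E + (4*E + E)))/3 = -7 + ((-7 + E)/(E + 5*E))/3 = -7 + ((-7 + E)/((6*E)))/3 = -7 + ((-7 + E)*(1/(6*E)))/3 = -7 + ((-7 + E)/(6*E))/3 = -7 + (-7 + E)/(18*E))
d(T) = 1
1/(d(p(-4)) + s) = 1/(1 + 389) = 1/390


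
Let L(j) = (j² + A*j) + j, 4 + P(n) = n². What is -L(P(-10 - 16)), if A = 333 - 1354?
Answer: 233856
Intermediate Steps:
A = -1021
P(n) = -4 + n²
L(j) = j² - 1020*j (L(j) = (j² - 1021*j) + j = j² - 1020*j)
-L(P(-10 - 16)) = -(-4 + (-10 - 16)²)*(-1020 + (-4 + (-10 - 16)²)) = -(-4 + (-26)²)*(-1020 + (-4 + (-26)²)) = -(-4 + 676)*(-1020 + (-4 + 676)) = -672*(-1020 + 672) = -672*(-348) = -1*(-233856) = 233856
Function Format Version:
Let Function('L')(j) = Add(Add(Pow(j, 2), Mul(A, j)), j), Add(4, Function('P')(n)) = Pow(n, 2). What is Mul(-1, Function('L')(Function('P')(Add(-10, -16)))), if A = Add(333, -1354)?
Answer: 233856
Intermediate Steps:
A = -1021
Function('P')(n) = Add(-4, Pow(n, 2))
Function('L')(j) = Add(Pow(j, 2), Mul(-1020, j)) (Function('L')(j) = Add(Add(Pow(j, 2), Mul(-1021, j)), j) = Add(Pow(j, 2), Mul(-1020, j)))
Mul(-1, Function('L')(Function('P')(Add(-10, -16)))) = Mul(-1, Mul(Add(-4, Pow(Add(-10, -16), 2)), Add(-1020, Add(-4, Pow(Add(-10, -16), 2))))) = Mul(-1, Mul(Add(-4, Pow(-26, 2)), Add(-1020, Add(-4, Pow(-26, 2))))) = Mul(-1, Mul(Add(-4, 676), Add(-1020, Add(-4, 676)))) = Mul(-1, Mul(672, Add(-1020, 672))) = Mul(-1, Mul(672, -348)) = Mul(-1, -233856) = 233856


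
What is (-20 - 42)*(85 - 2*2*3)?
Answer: -4526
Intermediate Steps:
(-20 - 42)*(85 - 2*2*3) = -62*(85 - 4*3) = -62*(85 - 12) = -62*73 = -4526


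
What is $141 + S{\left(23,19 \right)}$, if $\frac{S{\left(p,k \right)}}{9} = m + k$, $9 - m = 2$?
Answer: $375$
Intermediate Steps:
$m = 7$ ($m = 9 - 2 = 7$)
$S{\left(p,k \right)} = 63 + 9 k$ ($S{\left(p,k \right)} = 9 \left(7 + k\right) = 63 + 9 k$)
$141 + S{\left(23,19 \right)} = 141 + \left(63 + 9 \cdot 19\right) = 141 + \left(63 + 171\right) = 141 + 234 = 375$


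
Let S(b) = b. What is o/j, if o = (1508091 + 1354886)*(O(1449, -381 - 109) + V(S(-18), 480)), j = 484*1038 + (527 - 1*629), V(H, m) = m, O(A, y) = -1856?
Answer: -1969728176/251145 ≈ -7843.0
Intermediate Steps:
j = 502290 (j = 502392 + (527 - 629) = 502392 - 102 = 502290)
o = -3939456352 (o = (1508091 + 1354886)*(-1856 + 480) = 2862977*(-1376) = -3939456352)
o/j = -3939456352/502290 = -3939456352*1/502290 = -1969728176/251145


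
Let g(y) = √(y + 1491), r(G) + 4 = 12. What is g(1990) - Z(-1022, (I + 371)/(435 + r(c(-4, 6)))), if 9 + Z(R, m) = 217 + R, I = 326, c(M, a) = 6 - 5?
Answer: 873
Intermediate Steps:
c(M, a) = 1
r(G) = 8 (r(G) = -4 + 12 = 8)
g(y) = √(1491 + y)
Z(R, m) = 208 + R (Z(R, m) = -9 + (217 + R) = 208 + R)
g(1990) - Z(-1022, (I + 371)/(435 + r(c(-4, 6)))) = √(1491 + 1990) - (208 - 1022) = √3481 - 1*(-814) = 59 + 814 = 873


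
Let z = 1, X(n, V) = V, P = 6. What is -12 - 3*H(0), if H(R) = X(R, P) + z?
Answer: -33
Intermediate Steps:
H(R) = 7 (H(R) = 6 + 1 = 7)
-12 - 3*H(0) = -12 - 3*7 = -12 - 21 = -33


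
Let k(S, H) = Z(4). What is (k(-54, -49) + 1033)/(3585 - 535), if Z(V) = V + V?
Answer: 1041/3050 ≈ 0.34131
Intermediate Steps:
Z(V) = 2*V
k(S, H) = 8 (k(S, H) = 2*4 = 8)
(k(-54, -49) + 1033)/(3585 - 535) = (8 + 1033)/(3585 - 535) = 1041/3050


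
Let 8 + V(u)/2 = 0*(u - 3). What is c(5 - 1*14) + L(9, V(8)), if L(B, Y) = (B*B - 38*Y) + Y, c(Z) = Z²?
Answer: 754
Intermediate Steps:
V(u) = -16 (V(u) = -16 + 2*(0*(u - 3)) = -16 + 2*(0*(-3 + u)) = -16 + 2*0 = -16 + 0 = -16)
L(B, Y) = B² - 37*Y (L(B, Y) = (B² - 38*Y) + Y = B² - 37*Y)
c(5 - 1*14) + L(9, V(8)) = (5 - 1*14)² + (9² - 37*(-16)) = (5 - 14)² + (81 + 592) = (-9)² + 673 = 81 + 673 = 754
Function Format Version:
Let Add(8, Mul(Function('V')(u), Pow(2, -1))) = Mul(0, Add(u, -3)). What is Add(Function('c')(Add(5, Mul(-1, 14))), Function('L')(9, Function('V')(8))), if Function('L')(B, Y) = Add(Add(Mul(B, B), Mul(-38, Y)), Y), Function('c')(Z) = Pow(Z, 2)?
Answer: 754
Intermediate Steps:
Function('V')(u) = -16 (Function('V')(u) = Add(-16, Mul(2, Mul(0, Add(u, -3)))) = Add(-16, Mul(2, Mul(0, Add(-3, u)))) = Add(-16, Mul(2, 0)) = Add(-16, 0) = -16)
Function('L')(B, Y) = Add(Pow(B, 2), Mul(-37, Y)) (Function('L')(B, Y) = Add(Add(Pow(B, 2), Mul(-38, Y)), Y) = Add(Pow(B, 2), Mul(-37, Y)))
Add(Function('c')(Add(5, Mul(-1, 14))), Function('L')(9, Function('V')(8))) = Add(Pow(Add(5, Mul(-1, 14)), 2), Add(Pow(9, 2), Mul(-37, -16))) = Add(Pow(Add(5, -14), 2), Add(81, 592)) = Add(Pow(-9, 2), 673) = Add(81, 673) = 754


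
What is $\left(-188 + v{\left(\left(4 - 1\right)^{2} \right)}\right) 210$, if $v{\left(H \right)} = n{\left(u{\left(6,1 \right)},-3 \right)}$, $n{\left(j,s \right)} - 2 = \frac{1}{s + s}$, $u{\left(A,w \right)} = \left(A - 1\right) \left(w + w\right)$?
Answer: $-39095$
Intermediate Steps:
$u{\left(A,w \right)} = 2 w \left(-1 + A\right)$ ($u{\left(A,w \right)} = \left(-1 + A\right) 2 w = 2 w \left(-1 + A\right)$)
$n{\left(j,s \right)} = 2 + \frac{1}{2 s}$ ($n{\left(j,s \right)} = 2 + \frac{1}{s + s} = 2 + \frac{1}{2 s}$)
$v{\left(H \right)} = \frac{11}{6}$ ($v{\left(H \right)} = 2 + \frac{1}{2 \left(-3\right)} = 2 + \frac{1}{2} \left(- \frac{1}{3}\right) = 2 - \frac{1}{6} = \frac{11}{6}$)
$\left(-188 + v{\left(\left(4 - 1\right)^{2} \right)}\right) 210 = \left(-188 + \frac{11}{6}\right) 210 = \left(- \frac{1117}{6}\right) 210 = -39095$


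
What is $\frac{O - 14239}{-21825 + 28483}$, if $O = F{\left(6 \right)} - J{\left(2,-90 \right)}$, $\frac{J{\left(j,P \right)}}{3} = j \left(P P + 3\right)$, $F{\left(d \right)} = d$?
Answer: $- \frac{62851}{6658} \approx -9.4399$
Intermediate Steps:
$J{\left(j,P \right)} = 3 j \left(3 + P^{2}\right)$ ($J{\left(j,P \right)} = 3 j \left(P P + 3\right) = 3 j \left(P^{2} + 3\right) = 3 j \left(3 + P^{2}\right)$)
$O = -48612$ ($O = 6 - 3 \cdot 2 \left(3 + \left(-90\right)^{2}\right) = 6 - 3 \cdot 2 \left(3 + 8100\right) = 6 - 3 \cdot 2 \cdot 8103 = 6 - 48618 = -48612$)
$\frac{O - 14239}{-21825 + 28483} = \frac{-48612 - 14239}{-21825 + 28483} = - \frac{62851}{6658}$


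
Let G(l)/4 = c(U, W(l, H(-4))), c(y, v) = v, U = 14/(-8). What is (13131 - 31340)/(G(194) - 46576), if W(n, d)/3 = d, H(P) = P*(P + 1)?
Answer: 18209/46432 ≈ 0.39216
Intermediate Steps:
U = -7/4 (U = 14*(-⅛) = -7/4 ≈ -1.7500)
H(P) = P*(1 + P)
W(n, d) = 3*d
G(l) = 144 (G(l) = 4*(3*(-4*(1 - 4))) = 4*(3*(-4*(-3))) = 4*(3*12) = 4*36 = 144)
(13131 - 31340)/(G(194) - 46576) = (13131 - 31340)/(144 - 46576) = -18209/(-46432) = -18209*(-1/46432) = 18209/46432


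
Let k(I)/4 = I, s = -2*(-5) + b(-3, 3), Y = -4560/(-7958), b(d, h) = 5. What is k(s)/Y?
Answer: 3979/38 ≈ 104.71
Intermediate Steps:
Y = 2280/3979 (Y = -4560*(-1/7958) = 2280/3979 ≈ 0.57301)
s = 15 (s = -2*(-5) + 5 = 10 + 5 = 15)
k(I) = 4*I
k(s)/Y = (4*15)/(2280/3979) = 60*(3979/2280) = 3979/38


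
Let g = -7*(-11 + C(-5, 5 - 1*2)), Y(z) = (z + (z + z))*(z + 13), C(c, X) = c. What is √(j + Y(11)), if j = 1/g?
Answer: √620935/28 ≈ 28.143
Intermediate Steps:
Y(z) = 3*z*(13 + z) (Y(z) = (z + 2*z)*(13 + z) = (3*z)*(13 + z) = 3*z*(13 + z))
g = 112 (g = -7*(-11 - 5) = -7*(-16) = 112)
j = 1/112 ≈ 0.0089286
√(j + Y(11)) = √(1/112 + 3*11*(13 + 11)) = √(1/112 + 3*11*24) = √(1/112 + 792) = √(88705/112) = √620935/28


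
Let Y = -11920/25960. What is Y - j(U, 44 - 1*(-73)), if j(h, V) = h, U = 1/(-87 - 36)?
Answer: -36005/79827 ≈ -0.45104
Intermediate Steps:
U = -1/123 (U = 1/(-123) = -1/123 ≈ -0.0081301)
Y = -298/649 (Y = -11920*1/25960 = -298/649 ≈ -0.45917)
Y - j(U, 44 - 1*(-73)) = -298/649 - 1*(-1/123) = -298/649 + 1/123 = -36005/79827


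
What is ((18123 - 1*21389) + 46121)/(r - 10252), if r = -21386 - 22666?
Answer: -42855/54304 ≈ -0.78917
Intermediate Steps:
r = -44052
((18123 - 1*21389) + 46121)/(r - 10252) = ((18123 - 1*21389) + 46121)/(-44052 - 10252) = ((18123 - 21389) + 46121)/(-54304) = (-3266 + 46121)*(-1/54304) = 42855*(-1/54304) = -42855/54304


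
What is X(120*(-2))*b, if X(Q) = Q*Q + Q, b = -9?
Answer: -516240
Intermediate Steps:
X(Q) = Q + Q² (X(Q) = Q² + Q = Q + Q²)
X(120*(-2))*b = ((120*(-2))*(1 + 120*(-2)))*(-9) = -240*(1 - 240)*(-9) = -240*(-239)*(-9) = 57360*(-9) = -516240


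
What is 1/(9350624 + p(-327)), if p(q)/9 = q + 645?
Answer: 1/9353486 ≈ 1.0691e-7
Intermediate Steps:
p(q) = 5805 + 9*q (p(q) = 9*(q + 645) = 9*(645 + q) = 5805 + 9*q)
1/(9350624 + p(-327)) = 1/(9350624 + (5805 + 9*(-327))) = 1/(9350624 + (5805 - 2943)) = 1/(9350624 + 2862) = 1/9353486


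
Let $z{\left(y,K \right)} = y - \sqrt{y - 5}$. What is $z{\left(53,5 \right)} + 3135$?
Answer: $3188 - 4 \sqrt{3} \approx 3181.1$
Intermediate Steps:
$z{\left(y,K \right)} = y - \sqrt{-5 + y}$
$z{\left(53,5 \right)} + 3135 = \left(53 - \sqrt{-5 + 53}\right) + 3135 = \left(53 - \sqrt{48}\right) + 3135 = \left(53 - 4 \sqrt{3}\right) + 3135 = 3188 - 4 \sqrt{3}$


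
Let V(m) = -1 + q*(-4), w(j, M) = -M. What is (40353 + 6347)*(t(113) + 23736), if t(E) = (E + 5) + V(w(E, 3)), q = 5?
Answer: 1113001100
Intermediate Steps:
V(m) = -21 (V(m) = -1 + 5*(-4) = -1 - 20 = -21)
t(E) = -16 + E (t(E) = (E + 5) - 21 = (5 + E) - 21 = -16 + E)
(40353 + 6347)*(t(113) + 23736) = (40353 + 6347)*((-16 + 113) + 23736) = 46700*(97 + 23736) = 46700*23833 = 1113001100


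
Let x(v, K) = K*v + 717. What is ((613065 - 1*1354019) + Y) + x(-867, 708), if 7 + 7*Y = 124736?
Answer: -9353782/7 ≈ -1.3363e+6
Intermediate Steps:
Y = 124729/7 (Y = -1 + (⅐)*124736 = -1 + 124736/7 = 124729/7 ≈ 17818.)
x(v, K) = 717 + K*v
((613065 - 1*1354019) + Y) + x(-867, 708) = ((613065 - 1*1354019) + 124729/7) + (717 + 708*(-867)) = ((613065 - 1354019) + 124729/7) + (717 - 613836) = (-740954 + 124729/7) - 613119 = -5061949/7 - 613119 = -9353782/7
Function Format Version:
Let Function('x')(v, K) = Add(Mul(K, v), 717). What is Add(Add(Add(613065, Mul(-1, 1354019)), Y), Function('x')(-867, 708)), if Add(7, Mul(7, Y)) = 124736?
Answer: Rational(-9353782, 7) ≈ -1.3363e+6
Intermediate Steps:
Y = Rational(124729, 7) (Y = Add(-1, Mul(Rational(1, 7), 124736)) = Add(-1, Rational(124736, 7)) = Rational(124729, 7) ≈ 17818.)
Function('x')(v, K) = Add(717, Mul(K, v))
Add(Add(Add(613065, Mul(-1, 1354019)), Y), Function('x')(-867, 708)) = Add(Add(Add(613065, Mul(-1, 1354019)), Rational(124729, 7)), Add(717, Mul(708, -867))) = Add(Add(Add(613065, -1354019), Rational(124729, 7)), Add(717, -613836)) = Add(Add(-740954, Rational(124729, 7)), -613119) = Add(Rational(-5061949, 7), -613119) = Rational(-9353782, 7)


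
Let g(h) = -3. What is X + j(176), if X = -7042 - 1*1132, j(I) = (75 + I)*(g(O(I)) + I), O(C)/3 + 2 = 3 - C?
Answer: 35249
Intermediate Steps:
O(C) = 3 - 3*C (O(C) = -6 + 3*(3 - C) = -6 + (9 - 3*C) = 3 - 3*C)
j(I) = (-3 + I)*(75 + I) (j(I) = (75 + I)*(-3 + I) = (-3 + I)*(75 + I))
X = -8174 (X = -7042 - 1132 = -8174)
X + j(176) = -8174 + (-225 + 176² + 72*176) = -8174 + (-225 + 30976 + 12672) = -8174 + 43423 = 35249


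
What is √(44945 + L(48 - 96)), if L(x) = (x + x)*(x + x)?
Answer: √54161 ≈ 232.73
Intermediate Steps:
L(x) = 4*x² (L(x) = (2*x)*(2*x) = 4*x²)
√(44945 + L(48 - 96)) = √(44945 + 4*(48 - 96)²) = √(44945 + 4*(-48)²) = √(44945 + 4*2304) = √(44945 + 9216) = √54161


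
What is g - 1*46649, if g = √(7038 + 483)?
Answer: -46649 + √7521 ≈ -46562.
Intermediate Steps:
g = √7521 ≈ 86.724
g - 1*46649 = √7521 - 1*46649 = √7521 - 46649 = -46649 + √7521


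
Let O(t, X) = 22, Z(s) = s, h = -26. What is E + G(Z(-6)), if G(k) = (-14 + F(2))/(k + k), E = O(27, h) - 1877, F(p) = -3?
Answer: -22243/12 ≈ -1853.6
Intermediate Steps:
E = -1855 (E = 22 - 1877 = -1855)
G(k) = -17/(2*k) (G(k) = (-14 - 3)/(k + k) = -17*1/(2*k) = -17/(2*k))
E + G(Z(-6)) = -1855 - 17/2/(-6) = -1855 - 17/2*(-⅙) = -1855 + 17/12 = -22243/12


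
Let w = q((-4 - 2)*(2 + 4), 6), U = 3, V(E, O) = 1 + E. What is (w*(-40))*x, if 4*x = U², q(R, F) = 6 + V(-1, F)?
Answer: -540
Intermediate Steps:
q(R, F) = 6 (q(R, F) = 6 + (1 - 1) = 6 + 0 = 6)
w = 6
x = 9/4 (x = (¼)*3² = (¼)*9 = 9/4 ≈ 2.2500)
(w*(-40))*x = (6*(-40))*(9/4) = -240*9/4 = -540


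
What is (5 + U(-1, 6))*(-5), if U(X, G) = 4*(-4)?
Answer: 55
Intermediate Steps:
U(X, G) = -16
(5 + U(-1, 6))*(-5) = (5 - 16)*(-5) = -11*(-5) = 55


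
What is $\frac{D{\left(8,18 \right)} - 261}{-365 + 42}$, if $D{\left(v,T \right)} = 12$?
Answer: $\frac{249}{323} \approx 0.7709$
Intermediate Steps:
$\frac{D{\left(8,18 \right)} - 261}{-365 + 42} = \frac{12 - 261}{-365 + 42} = - \frac{249}{-323} = \left(-249\right) \left(- \frac{1}{323}\right) = \frac{249}{323}$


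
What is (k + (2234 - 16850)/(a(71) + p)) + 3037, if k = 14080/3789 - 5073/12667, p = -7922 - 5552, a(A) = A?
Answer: 1956477223814090/643280509989 ≈ 3041.4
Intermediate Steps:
p = -13474
k = 159129763/47995263 (k = 14080*(1/3789) - 5073*1/12667 = 14080/3789 - 5073/12667 = 159129763/47995263 ≈ 3.3155)
(k + (2234 - 16850)/(a(71) + p)) + 3037 = (159129763/47995263 + (2234 - 16850)/(71 - 13474)) + 3037 = (159129763/47995263 - 14616/(-13403)) + 3037 = (159129763/47995263 - 14616*(-1/13403)) + 3037 = (159129763/47995263 + 14616/13403) + 3037 = 2834314977497/643280509989 + 3037 = 1956477223814090/643280509989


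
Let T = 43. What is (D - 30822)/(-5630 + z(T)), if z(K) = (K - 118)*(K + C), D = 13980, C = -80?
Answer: 16842/2855 ≈ 5.8991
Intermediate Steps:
z(K) = (-118 + K)*(-80 + K) (z(K) = (K - 118)*(K - 80) = (-118 + K)*(-80 + K))
(D - 30822)/(-5630 + z(T)) = (13980 - 30822)/(-5630 + (9440 + 43**2 - 198*43)) = -16842/(-5630 + (9440 + 1849 - 8514)) = -16842/(-5630 + 2775) = -16842/(-2855) = -16842*(-1/2855) = 16842/2855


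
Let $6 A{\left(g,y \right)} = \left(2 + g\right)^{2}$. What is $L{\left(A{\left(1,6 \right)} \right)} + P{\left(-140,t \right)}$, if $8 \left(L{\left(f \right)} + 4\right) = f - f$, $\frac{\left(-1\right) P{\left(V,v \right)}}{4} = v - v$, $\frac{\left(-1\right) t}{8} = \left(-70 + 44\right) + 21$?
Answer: $-4$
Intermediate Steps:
$t = 40$ ($t = - 8 \left(\left(-70 + 44\right) + 21\right) = - 8 \left(-26 + 21\right) = \left(-8\right) \left(-5\right) = 40$)
$A{\left(g,y \right)} = \frac{\left(2 + g\right)^{2}}{6}$
$P{\left(V,v \right)} = 0$ ($P{\left(V,v \right)} = - 4 \left(v - v\right) = \left(-4\right) 0 = 0$)
$L{\left(f \right)} = -4$ ($L{\left(f \right)} = -4 + \frac{f - f}{8} = -4 + \frac{1}{8} \cdot 0 = -4 + 0 = -4$)
$L{\left(A{\left(1,6 \right)} \right)} + P{\left(-140,t \right)} = -4 + 0 = -4$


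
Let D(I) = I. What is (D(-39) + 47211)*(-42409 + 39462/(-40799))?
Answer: -81620968782516/40799 ≈ -2.0006e+9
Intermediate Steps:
(D(-39) + 47211)*(-42409 + 39462/(-40799)) = (-39 + 47211)*(-42409 + 39462/(-40799)) = 47172*(-42409 + 39462*(-1/40799)) = 47172*(-42409 - 39462/40799) = 47172*(-1730284253/40799) = -81620968782516/40799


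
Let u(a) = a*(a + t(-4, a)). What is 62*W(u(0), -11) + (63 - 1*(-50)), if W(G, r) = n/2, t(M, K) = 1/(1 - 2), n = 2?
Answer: 175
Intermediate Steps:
t(M, K) = -1 (t(M, K) = 1/(-1) = -1)
u(a) = a*(-1 + a) (u(a) = a*(a - 1) = a*(-1 + a))
W(G, r) = 1 (W(G, r) = 2/2 = 2*(½) = 1)
62*W(u(0), -11) + (63 - 1*(-50)) = 62*1 + (63 - 1*(-50)) = 62 + (63 + 50) = 62 + 113 = 175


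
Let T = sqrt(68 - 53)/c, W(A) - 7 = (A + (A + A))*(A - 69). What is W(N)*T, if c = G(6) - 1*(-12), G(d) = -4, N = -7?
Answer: 1603*sqrt(15)/8 ≈ 776.05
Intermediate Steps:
c = 8 (c = -4 - 1*(-12) = -4 + 12 = 8)
W(A) = 7 + 3*A*(-69 + A) (W(A) = 7 + (A + (A + A))*(A - 69) = 7 + (A + 2*A)*(-69 + A) = 7 + (3*A)*(-69 + A) = 7 + 3*A*(-69 + A))
T = sqrt(15)/8 (T = sqrt(68 - 53)/8 = sqrt(15)*(1/8) = sqrt(15)/8 ≈ 0.48412)
W(N)*T = (7 - 207*(-7) + 3*(-7)**2)*(sqrt(15)/8) = (7 + 1449 + 3*49)*(sqrt(15)/8) = (7 + 1449 + 147)*(sqrt(15)/8) = 1603*(sqrt(15)/8) = 1603*sqrt(15)/8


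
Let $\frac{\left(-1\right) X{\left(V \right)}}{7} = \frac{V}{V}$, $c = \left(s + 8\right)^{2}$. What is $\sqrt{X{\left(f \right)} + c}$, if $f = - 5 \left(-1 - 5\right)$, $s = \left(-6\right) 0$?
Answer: $\sqrt{57} \approx 7.5498$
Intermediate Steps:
$s = 0$
$f = 30$ ($f = \left(-5\right) \left(-6\right) = 30$)
$c = 64$ ($c = \left(0 + 8\right)^{2} = 8^{2} = 64$)
$X{\left(V \right)} = -7$ ($X{\left(V \right)} = - 7 \frac{V}{V} = \left(-7\right) 1 = -7$)
$\sqrt{X{\left(f \right)} + c} = \sqrt{-7 + 64} = \sqrt{57}$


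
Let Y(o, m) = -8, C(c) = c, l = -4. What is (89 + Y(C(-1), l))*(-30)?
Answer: -2430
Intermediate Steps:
(89 + Y(C(-1), l))*(-30) = (89 - 8)*(-30) = 81*(-30) = -2430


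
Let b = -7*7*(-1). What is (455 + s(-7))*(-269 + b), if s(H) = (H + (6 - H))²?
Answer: -108020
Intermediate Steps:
b = 49 (b = -49*(-1) = 49)
s(H) = 36 (s(H) = 6² = 36)
(455 + s(-7))*(-269 + b) = (455 + 36)*(-269 + 49) = 491*(-220) = -108020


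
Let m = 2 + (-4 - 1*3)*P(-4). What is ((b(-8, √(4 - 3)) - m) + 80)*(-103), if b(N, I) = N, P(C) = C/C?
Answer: -7931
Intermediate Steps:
P(C) = 1
m = -5 (m = 2 + (-4 - 1*3)*1 = 2 + (-4 - 3)*1 = 2 - 7*1 = 2 - 7 = -5)
((b(-8, √(4 - 3)) - m) + 80)*(-103) = ((-8 - 1*(-5)) + 80)*(-103) = ((-8 + 5) + 80)*(-103) = (-3 + 80)*(-103) = 77*(-103) = -7931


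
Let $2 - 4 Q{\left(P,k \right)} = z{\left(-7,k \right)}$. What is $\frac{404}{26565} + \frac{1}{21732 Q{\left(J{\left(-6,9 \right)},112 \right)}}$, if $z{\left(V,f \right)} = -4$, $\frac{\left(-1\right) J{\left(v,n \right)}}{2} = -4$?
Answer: $\frac{4398719}{288655290} \approx 0.015239$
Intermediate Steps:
$J{\left(v,n \right)} = 8$ ($J{\left(v,n \right)} = \left(-2\right) \left(-4\right) = 8$)
$Q{\left(P,k \right)} = \frac{3}{2}$ ($Q{\left(P,k \right)} = \frac{1}{2} - -1 = \frac{1}{2} + 1 = \frac{3}{2}$)
$\frac{404}{26565} + \frac{1}{21732 Q{\left(J{\left(-6,9 \right)},112 \right)}} = \frac{404}{26565} + \frac{1}{21732 \cdot \frac{3}{2}} = 404 \cdot \frac{1}{26565} + \frac{1}{21732} \cdot \frac{2}{3} = \frac{404}{26565} + \frac{1}{32598} = \frac{4398719}{288655290}$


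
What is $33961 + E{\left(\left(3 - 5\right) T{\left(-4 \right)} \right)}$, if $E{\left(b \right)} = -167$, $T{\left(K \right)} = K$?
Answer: $33794$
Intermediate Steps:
$33961 + E{\left(\left(3 - 5\right) T{\left(-4 \right)} \right)} = 33961 - 167 = 33794$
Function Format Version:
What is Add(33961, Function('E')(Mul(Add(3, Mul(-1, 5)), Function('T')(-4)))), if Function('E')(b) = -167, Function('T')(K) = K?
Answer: 33794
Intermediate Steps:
Add(33961, Function('E')(Mul(Add(3, Mul(-1, 5)), Function('T')(-4)))) = Add(33961, -167) = 33794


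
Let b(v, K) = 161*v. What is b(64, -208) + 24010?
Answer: 34314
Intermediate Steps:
b(64, -208) + 24010 = 161*64 + 24010 = 10304 + 24010 = 34314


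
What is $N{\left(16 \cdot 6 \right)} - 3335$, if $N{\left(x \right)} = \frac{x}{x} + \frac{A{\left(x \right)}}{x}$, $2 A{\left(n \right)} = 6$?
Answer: $- \frac{106687}{32} \approx -3334.0$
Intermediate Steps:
$A{\left(n \right)} = 3$ ($A{\left(n \right)} = \frac{1}{2} \cdot 6 = 3$)
$N{\left(x \right)} = 1 + \frac{3}{x}$ ($N{\left(x \right)} = \frac{x}{x} + \frac{3}{x} = 1 + \frac{3}{x}$)
$N{\left(16 \cdot 6 \right)} - 3335 = \frac{3 + 16 \cdot 6}{16 \cdot 6} - 3335 = \frac{3 + 96}{96} - 3335 = \frac{1}{96} \cdot 99 - 3335 = \frac{33}{32} - 3335 = - \frac{106687}{32}$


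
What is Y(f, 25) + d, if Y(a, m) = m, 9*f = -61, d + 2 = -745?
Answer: -722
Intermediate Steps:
d = -747 (d = -2 - 745 = -747)
f = -61/9 (f = (1/9)*(-61) = -61/9 ≈ -6.7778)
Y(f, 25) + d = 25 - 747 = -722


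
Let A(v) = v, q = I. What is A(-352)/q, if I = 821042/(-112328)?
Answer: 19769728/410521 ≈ 48.158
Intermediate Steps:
I = -410521/56164 (I = 821042*(-1/112328) = -410521/56164 ≈ -7.3093)
q = -410521/56164 ≈ -7.3093
A(-352)/q = -352/(-410521/56164) = -352*(-56164/410521) = 19769728/410521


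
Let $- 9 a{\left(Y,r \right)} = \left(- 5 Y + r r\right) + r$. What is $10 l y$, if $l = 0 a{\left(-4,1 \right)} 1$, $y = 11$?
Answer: $0$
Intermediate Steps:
$a{\left(Y,r \right)} = - \frac{r}{9} - \frac{r^{2}}{9} + \frac{5 Y}{9}$ ($a{\left(Y,r \right)} = - \frac{\left(- 5 Y + r r\right) + r}{9} = - \frac{\left(- 5 Y + r^{2}\right) + r}{9} = - \frac{\left(r^{2} - 5 Y\right) + r}{9} = - \frac{r + r^{2} - 5 Y}{9} = - \frac{r}{9} - \frac{r^{2}}{9} + \frac{5 Y}{9}$)
$l = 0$ ($l = 0 \left(\left(- \frac{1}{9}\right) 1 - \frac{1^{2}}{9} + \frac{5}{9} \left(-4\right)\right) 1 = 0 \left(- \frac{1}{9} - \frac{1}{9} - \frac{20}{9}\right) 1 = 0 \left(- \frac{22}{9}\right) 1 = 0 \cdot 1 = 0$)
$10 l y = 10 \cdot 0 \cdot 11 = 0 \cdot 11 = 0$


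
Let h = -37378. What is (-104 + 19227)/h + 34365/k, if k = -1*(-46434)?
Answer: 33044799/144634171 ≈ 0.22847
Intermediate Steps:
k = 46434
(-104 + 19227)/h + 34365/k = (-104 + 19227)/(-37378) + 34365/46434 = 19123*(-1/37378) + 34365*(1/46434) = -19123/37378 + 11455/15478 = 33044799/144634171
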